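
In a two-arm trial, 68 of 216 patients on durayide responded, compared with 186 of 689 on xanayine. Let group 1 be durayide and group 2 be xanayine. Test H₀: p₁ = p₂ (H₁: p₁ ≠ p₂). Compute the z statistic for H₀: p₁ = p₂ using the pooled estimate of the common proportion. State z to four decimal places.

p̂₁ = 68/216 = 0.314815, p̂₂ = 186/689 = 0.269956.
Pooled p̂ = (68+186)/(216+689) = 254/905 = 0.280663.
SE = √(p̂(1−p̂)(1/n₁+1/n₂)) = √(0.280663·0.719337·0.00608101) = √(0.0012277) = 0.035039.
z = (0.314815 − 0.269956)/0.035039 = 0.044859/0.035039 = 1.2803.

z = 1.2803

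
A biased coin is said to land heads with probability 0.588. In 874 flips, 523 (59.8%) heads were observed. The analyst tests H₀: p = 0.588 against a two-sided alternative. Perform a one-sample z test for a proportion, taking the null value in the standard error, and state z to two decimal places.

z = 0.62

p̂ = 523/874 ≈ 0.59840.
Standard error under H₀: √(0.588×0.412/874) = 0.01665.
z = (0.59840 − 0.588)/0.01665 = 0.01040/0.01665 = 0.62.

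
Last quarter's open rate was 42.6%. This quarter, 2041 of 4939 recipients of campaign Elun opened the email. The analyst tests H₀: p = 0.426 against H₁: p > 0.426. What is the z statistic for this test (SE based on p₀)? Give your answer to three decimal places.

p̂ = 2041/4939 ≈ 0.413242.
Standard error under H₀: √(0.426×0.574/4939) = 0.007036.
z = (0.413242 − 0.426)/0.007036 = -0.012758/0.007036 = -1.813.
p-value = P(Z > -1.813) ≈ 0.9651.

z = -1.813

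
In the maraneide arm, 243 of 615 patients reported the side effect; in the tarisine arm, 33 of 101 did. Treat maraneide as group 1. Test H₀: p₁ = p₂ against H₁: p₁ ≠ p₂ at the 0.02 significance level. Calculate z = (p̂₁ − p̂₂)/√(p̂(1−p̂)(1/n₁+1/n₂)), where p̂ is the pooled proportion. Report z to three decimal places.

p̂₁ = 243/615 = 0.39512, p̂₂ = 33/101 = 0.32673.
Pooled p̂ = (243+33)/(615+101) = 276/716 = 0.38547.
SE = √(p̂(1−p̂)(1/n₁+1/n₂)) = √(0.38547·0.61453·0.011527) = √(0.00273056) = 0.05225.
z = (0.39512 − 0.32673)/0.05225 = 0.06839/0.05225 = 1.309.
Two-sided p-value ≈ 2·Φ(−1.309) = 0.1906; since p > α = 0.02, fail to reject H₀.

z = 1.309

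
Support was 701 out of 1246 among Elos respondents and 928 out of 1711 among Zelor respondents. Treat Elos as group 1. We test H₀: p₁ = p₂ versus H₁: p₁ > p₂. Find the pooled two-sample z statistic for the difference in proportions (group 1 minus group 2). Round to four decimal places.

p̂₁ = 701/1246 = 0.562600, p̂₂ = 928/1711 = 0.542373.
Pooled p̂ = (701+928)/(1246+1711) = 1629/2957 = 0.550896.
SE = √(p̂(1−p̂)(1/n₁+1/n₂)) = √(0.550896·0.449104·0.00138702) = √(0.000343162) = 0.018525.
z = (0.562600 − 0.542373)/0.018525 = 0.020227/0.018525 = 1.0919.
p-value = P(Z > 1.092) ≈ 0.1374.

z = 1.0919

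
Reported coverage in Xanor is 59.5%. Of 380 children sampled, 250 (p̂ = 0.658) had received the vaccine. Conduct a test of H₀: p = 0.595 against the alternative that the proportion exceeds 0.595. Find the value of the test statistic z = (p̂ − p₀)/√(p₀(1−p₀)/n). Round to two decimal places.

p̂ = 250/380 = 0.6579.
Standard error under H₀: √(0.595×0.405/380) = 0.0252.
z = (0.6579 − 0.595)/0.0252 = 0.0629/0.0252 = 2.50.

z = 2.50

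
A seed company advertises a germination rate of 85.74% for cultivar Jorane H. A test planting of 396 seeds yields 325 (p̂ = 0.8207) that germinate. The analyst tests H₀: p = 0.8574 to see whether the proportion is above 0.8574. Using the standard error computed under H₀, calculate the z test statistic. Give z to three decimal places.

p̂ = 325/396 = 0.82071.
Under H₀, SE = √(0.8574·0.1426/396) = √(0.000308751) = 0.01757.
z = (0.82071 − 0.8574)/0.01757 = -0.03669/0.01757 = -2.088.
p-value = P(Z > -2.088) ≈ 0.9816.

z = -2.088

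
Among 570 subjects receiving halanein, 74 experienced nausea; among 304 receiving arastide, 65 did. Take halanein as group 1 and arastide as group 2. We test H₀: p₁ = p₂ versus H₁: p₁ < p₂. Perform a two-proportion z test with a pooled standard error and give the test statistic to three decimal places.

z = -3.234

p̂₁ = 74/570 = 0.129825, p̂₂ = 65/304 = 0.213816.
Pooled p̂ = (74+65)/(570+304) = 139/874 = 0.159039.
SE = √(p̂(1−p̂)(1/n₁+1/n₂)) = √(0.159039·0.840961·0.00504386) = √(0.000674594) = 0.025973.
z = (0.129825 − 0.213816)/0.025973 = -0.083991/0.025973 = -3.234.
p-value = P(Z < -3.234) ≈ 0.0006.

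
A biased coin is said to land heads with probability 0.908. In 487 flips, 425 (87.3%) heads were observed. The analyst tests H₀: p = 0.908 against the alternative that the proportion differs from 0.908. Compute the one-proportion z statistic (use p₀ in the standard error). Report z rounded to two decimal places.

p̂ = 425/487 = 0.87269.
Standard error under H₀: √(0.908×0.092/487) = 0.01310.
z = (0.87269 − 0.908)/0.01310 = -0.03531/0.01310 = -2.70.

z = -2.70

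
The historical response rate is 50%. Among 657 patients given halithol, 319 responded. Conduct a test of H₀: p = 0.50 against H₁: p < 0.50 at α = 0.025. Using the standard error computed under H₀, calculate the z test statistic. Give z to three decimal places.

p̂ = 319/657 = 0.48554.
SE = √(p₀(1−p₀)/n) = √(0.25/657) = 0.01951.
z = (0.48554 − 0.5)/0.01951 = -0.01446/0.01951 = -0.741.
p-value = P(Z < -0.741) ≈ 0.2293, so at α = 0.025 we fail to reject H₀.

z = -0.741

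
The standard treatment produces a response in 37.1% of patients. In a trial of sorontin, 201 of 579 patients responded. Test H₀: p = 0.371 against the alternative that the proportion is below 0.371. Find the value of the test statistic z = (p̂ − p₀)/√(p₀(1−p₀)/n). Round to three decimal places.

z = -1.188

p̂ = 201/579 = 0.34715.
Under H₀, SE = √(0.371·0.629/579) = √(0.000403038) = 0.02008.
z = (0.34715 − 0.371)/0.02008 = -0.02385/0.02008 = -1.188.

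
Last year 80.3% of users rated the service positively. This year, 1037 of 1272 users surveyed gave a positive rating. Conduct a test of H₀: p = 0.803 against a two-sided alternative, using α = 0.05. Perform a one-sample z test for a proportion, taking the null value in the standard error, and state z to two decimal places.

p̂ = 1037/1272 ≈ 0.8153.
Under H₀, SE = √(0.803·0.197/1272) = √(0.000124364) = 0.0112.
z = (0.8153 − 0.803)/0.0112 = 0.0123/0.0112 = 1.10.
Two-sided p-value ≈ 2·Φ(−1.099) = 0.2719, so at α = 0.05 we fail to reject H₀.

z = 1.10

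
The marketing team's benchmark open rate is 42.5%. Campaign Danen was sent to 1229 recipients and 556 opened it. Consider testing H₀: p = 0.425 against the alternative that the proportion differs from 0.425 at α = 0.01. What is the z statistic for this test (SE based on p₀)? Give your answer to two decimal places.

z = 1.94

p̂ = 556/1229 ≈ 0.4524.
Under H₀, SE = √(0.425·0.575/1229) = √(0.000198841) = 0.0141.
z = (0.4524 − 0.425)/0.0141 = 0.0274/0.0141 = 1.94.
p-value = 2·P(Z > 1.943) ≈ 0.0520. With α = 0.01, fail to reject H₀.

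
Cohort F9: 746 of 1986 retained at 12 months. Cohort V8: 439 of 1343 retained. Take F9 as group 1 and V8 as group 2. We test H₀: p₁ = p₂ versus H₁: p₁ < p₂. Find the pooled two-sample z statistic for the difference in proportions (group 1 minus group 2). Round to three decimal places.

p̂₁ = 746/1986 ≈ 0.375629, p̂₂ = 439/1343 ≈ 0.326880.
Pooled p̂ = (746+439)/(1986+1343) = 1185/3329 = 0.355963.
SE = √(0.229253 × 0.00124813) = 0.016916.
z = (0.375629 − 0.326880)/0.016916 = 0.048749/0.016916 = 2.882.

z = 2.882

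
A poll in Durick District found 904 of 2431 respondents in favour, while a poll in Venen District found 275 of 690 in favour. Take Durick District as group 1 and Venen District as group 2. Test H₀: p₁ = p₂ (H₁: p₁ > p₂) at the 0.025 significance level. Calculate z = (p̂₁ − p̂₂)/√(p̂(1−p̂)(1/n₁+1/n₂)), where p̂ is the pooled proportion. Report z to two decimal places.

p̂₁ = 904/2431 = 0.3719, p̂₂ = 275/690 = 0.3986.
Pooled p̂ = (904+275)/(2431+690) = 1179/3121 = 0.3778.
SE = √(p̂(1−p̂)(1/n₁+1/n₂)) = √(0.3778·0.6222·0.00186063) = √(0.000437356) = 0.0209.
z = (0.3719 − 0.3986)/0.0209 = -0.0267/0.0209 = -1.28.
p-value = P(Z > -1.276) ≈ 0.8990; since p > α = 0.025, fail to reject H₀.

z = -1.28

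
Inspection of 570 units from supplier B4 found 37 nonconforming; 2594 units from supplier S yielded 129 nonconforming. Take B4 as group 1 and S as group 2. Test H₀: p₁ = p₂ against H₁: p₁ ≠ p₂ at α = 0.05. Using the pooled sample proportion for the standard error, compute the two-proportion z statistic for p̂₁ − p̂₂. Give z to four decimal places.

p̂₁ = 37/570 ≈ 0.064912, p̂₂ = 129/2594 ≈ 0.049730.
Pooled p̂ = (37+129)/(570+2594) = 166/3164 = 0.052465.
SE = √(0.0497126 × 0.00213989) = 0.010314.
z = (0.064912 − 0.049730)/0.010314 = 0.015182/0.010314 = 1.4720.
Two-sided p-value ≈ 2·Φ(−1.472) = 0.1410, so at α = 0.05 we fail to reject H₀.

z = 1.4720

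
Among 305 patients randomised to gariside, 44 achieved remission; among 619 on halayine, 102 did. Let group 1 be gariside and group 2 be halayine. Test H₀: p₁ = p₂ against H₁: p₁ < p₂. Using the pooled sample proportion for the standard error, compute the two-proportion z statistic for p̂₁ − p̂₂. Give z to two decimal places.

z = -0.80

p̂₁ = 44/305 ≈ 0.1443, p̂₂ = 102/619 ≈ 0.1648.
Pooled p̂ = (44+102)/(305+619) = 146/924 = 0.1580.
SE = √(p̂(1−p̂)(1/n₁+1/n₂)) = √(0.1580·0.8420·0.0048942) = √(0.000651133) = 0.0255.
z = (0.1443 − 0.1648)/0.0255 = -0.0205/0.0255 = -0.80.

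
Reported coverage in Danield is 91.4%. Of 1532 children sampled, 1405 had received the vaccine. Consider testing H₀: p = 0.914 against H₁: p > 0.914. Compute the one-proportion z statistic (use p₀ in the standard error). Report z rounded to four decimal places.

p̂ = 1405/1532 = 0.9171018.
Under H₀, SE = √(0.914·0.086/1532) = √(5.13081e-05) = 0.0071630.
z = (0.9171018 − 0.914)/0.0071630 = 0.0031018/0.0071630 = 0.4330.
p-value = P(Z > 0.433) ≈ 0.3325.

z = 0.4330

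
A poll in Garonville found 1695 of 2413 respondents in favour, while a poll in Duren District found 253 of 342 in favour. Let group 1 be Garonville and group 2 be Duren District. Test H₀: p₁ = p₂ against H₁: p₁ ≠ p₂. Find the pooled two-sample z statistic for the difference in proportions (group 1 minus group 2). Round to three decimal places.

z = -1.419

p̂₁ = 1695/2413 = 0.70245, p̂₂ = 253/342 = 0.73977.
Pooled p̂ = (1695+253)/(2413+342) = 1948/2755 = 0.70708.
SE = √(0.207119 × 0.0033384) = 0.02630.
z = (0.70245 − 0.73977)/0.02630 = -0.03732/0.02630 = -1.419.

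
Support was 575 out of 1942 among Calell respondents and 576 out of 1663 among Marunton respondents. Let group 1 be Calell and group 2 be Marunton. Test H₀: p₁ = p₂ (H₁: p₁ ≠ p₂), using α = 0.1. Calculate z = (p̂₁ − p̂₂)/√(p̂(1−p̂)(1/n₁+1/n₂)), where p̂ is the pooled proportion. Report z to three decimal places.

p̂₁ = 575/1942 = 0.296087, p̂₂ = 576/1663 = 0.346362.
Pooled p̂ = (575+576)/(1942+1663) = 1151/3605 = 0.319279.
SE = √(0.21734 × 0.00111626) = 0.015576.
z = (0.296087 − 0.346362)/0.015576 = -0.050275/0.015576 = -3.228.
Two-sided p-value ≈ 2·Φ(−3.228) = 0.0012, so at α = 0.1 we reject H₀.

z = -3.228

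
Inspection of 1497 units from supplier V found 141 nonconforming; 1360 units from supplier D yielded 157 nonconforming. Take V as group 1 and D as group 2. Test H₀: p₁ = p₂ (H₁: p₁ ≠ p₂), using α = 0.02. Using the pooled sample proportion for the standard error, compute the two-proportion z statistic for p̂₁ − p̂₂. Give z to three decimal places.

p̂₁ = 141/1497 = 0.09419, p̂₂ = 157/1360 = 0.11544.
Pooled p̂ = (141+157)/(1497+1360) = 298/2857 = 0.10431.
SE = √(0.0934256 × 0.0014033) = 0.01145.
z = (0.09419 − 0.11544)/0.01145 = -0.02125/0.01145 = -1.856.
p-value = 2·P(Z > 1.856) ≈ 0.0634. With α = 0.02, fail to reject H₀.

z = -1.856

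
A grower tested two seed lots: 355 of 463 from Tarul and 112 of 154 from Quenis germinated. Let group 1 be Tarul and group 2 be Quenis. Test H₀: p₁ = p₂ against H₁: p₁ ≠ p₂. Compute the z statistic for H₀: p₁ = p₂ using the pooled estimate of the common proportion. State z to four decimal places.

z = 0.9890

p̂₁ = 355/463 = 0.766739, p̂₂ = 112/154 = 0.727273.
Pooled p̂ = (355+112)/(463+154) = 467/617 = 0.756888.
SE = √(p̂(1−p̂)(1/n₁+1/n₂)) = √(0.756888·0.243112·0.00865333) = √(0.00159229) = 0.039903.
z = (0.766739 − 0.727273)/0.039903 = 0.039466/0.039903 = 0.9890.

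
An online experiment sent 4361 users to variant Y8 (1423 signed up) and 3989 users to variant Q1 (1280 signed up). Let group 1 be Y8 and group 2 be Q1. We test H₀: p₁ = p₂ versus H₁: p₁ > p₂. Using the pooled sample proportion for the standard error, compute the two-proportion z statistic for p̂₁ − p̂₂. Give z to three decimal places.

p̂₁ = 1423/4361 = 0.32630, p̂₂ = 1280/3989 = 0.32088.
Pooled p̂ = (1423+1280)/(4361+3989) = 2703/8350 = 0.32371.
SE = √(p̂(1−p̂)(1/n₁+1/n₂)) = √(0.32371·0.67629·0.000479995) = √(0.000105082) = 0.01025.
z = (0.32630 − 0.32088)/0.01025 = 0.00542/0.01025 = 0.529.

z = 0.529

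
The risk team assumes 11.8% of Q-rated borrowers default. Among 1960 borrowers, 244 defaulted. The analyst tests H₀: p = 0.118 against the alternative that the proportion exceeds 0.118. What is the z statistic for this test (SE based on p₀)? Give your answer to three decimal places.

z = 0.891

p̂ = 244/1960 = 0.124490.
SE = √(p₀(1−p₀)/n) = √(0.10408/1960) = 0.007287.
z = (0.124490 − 0.118)/0.007287 = 0.006490/0.007287 = 0.891.
p-value = P(Z > 0.891) ≈ 0.1866.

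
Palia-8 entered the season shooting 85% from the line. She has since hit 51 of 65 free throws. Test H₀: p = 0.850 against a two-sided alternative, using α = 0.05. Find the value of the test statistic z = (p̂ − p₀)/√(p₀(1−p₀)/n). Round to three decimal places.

p̂ = 51/65 ≈ 0.78462.
Standard error under H₀: √(0.85×0.15/65) = 0.04429.
z = (0.78462 − 0.85)/0.04429 = -0.06538/0.04429 = -1.476.
Two-sided p-value ≈ 2·Φ(−1.476) = 0.1399, so at α = 0.05 we fail to reject H₀.

z = -1.476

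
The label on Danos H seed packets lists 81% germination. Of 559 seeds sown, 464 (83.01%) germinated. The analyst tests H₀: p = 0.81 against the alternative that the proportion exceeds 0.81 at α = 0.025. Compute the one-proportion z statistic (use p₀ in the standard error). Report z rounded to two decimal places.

z = 1.21

p̂ = 464/559 = 0.8301.
SE = √(p₀(1−p₀)/n) = √(0.1539/559) = 0.0166.
z = (0.8301 − 0.81)/0.0166 = 0.0201/0.0166 = 1.21.
p-value = P(Z > 1.209) ≈ 0.1134; since p > α = 0.025, fail to reject H₀.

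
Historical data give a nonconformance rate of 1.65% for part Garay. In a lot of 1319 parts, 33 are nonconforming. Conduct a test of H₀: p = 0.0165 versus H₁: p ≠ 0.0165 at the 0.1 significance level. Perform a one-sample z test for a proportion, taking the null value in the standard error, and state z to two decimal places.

p̂ = 33/1319 = 0.0250.
Standard error under H₀: √(0.0165×0.9835/1319) = 0.0035.
z = (0.0250 − 0.0165)/0.0035 = 0.0085/0.0035 = 2.43.
Two-sided p-value ≈ 2·Φ(−2.429) = 0.0152, so at α = 0.1 we reject H₀.

z = 2.43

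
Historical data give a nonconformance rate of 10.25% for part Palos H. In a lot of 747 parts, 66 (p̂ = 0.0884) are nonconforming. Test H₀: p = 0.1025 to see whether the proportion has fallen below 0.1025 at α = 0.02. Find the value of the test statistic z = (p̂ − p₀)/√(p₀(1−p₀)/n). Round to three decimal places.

p̂ = 66/747 = 0.08835.
Under H₀, SE = √(0.1025·0.8975/747) = √(0.000123151) = 0.01110.
z = (0.08835 − 0.1025)/0.01110 = -0.01415/0.01110 = -1.275.
p-value = P(Z < -1.275) ≈ 0.1012; since p > α = 0.02, fail to reject H₀.

z = -1.275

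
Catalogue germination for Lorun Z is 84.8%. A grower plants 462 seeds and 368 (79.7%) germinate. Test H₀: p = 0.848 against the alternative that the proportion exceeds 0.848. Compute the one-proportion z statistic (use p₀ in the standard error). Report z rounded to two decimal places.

p̂ = 368/462 = 0.7965.
Under H₀, SE = √(0.848·0.152/462) = √(0.000278996) = 0.0167.
z = (0.7965 − 0.848)/0.0167 = -0.0515/0.0167 = -3.08.
p-value = P(Z > -3.081) ≈ 0.9990.

z = -3.08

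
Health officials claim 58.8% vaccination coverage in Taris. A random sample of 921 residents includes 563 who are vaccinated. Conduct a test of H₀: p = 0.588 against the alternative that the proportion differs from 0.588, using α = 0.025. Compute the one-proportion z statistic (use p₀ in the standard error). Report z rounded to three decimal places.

p̂ = 563/921 = 0.61129.
SE = √(p₀(1−p₀)/n) = √(0.24226/921) = 0.01622.
z = (0.61129 − 0.588)/0.01622 = 0.02329/0.01622 = 1.436.
Two-sided p-value ≈ 2·Φ(−1.436) = 0.1510. With α = 0.025, fail to reject H₀.

z = 1.436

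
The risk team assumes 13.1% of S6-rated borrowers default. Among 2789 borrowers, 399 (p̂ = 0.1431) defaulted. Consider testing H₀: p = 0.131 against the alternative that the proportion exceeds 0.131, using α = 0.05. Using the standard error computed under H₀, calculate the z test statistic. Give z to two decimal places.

p̂ = 399/2789 ≈ 0.1431.
SE = √(p₀(1−p₀)/n) = √(0.11384/2789) = 0.0064.
z = (0.1431 − 0.131)/0.0064 = 0.0121/0.0064 = 1.89.
p-value = P(Z > 1.888) ≈ 0.0295. With α = 0.05, reject H₀.

z = 1.89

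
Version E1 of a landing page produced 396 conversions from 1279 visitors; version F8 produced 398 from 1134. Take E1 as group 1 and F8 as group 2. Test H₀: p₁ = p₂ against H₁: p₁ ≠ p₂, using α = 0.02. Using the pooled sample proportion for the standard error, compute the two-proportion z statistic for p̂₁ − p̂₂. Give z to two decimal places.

z = -2.16

p̂₁ = 396/1279 ≈ 0.3096, p̂₂ = 398/1134 ≈ 0.3510.
Pooled p̂ = (396+398)/(1279+1134) = 794/2413 = 0.3291.
SE = √(0.220776 × 0.0016637) = 0.0192.
z = (0.3096 − 0.3510)/0.0192 = -0.0414/0.0192 = -2.16.
Two-sided p-value ≈ 2·Φ(−2.158) = 0.0309; since p > α = 0.02, fail to reject H₀.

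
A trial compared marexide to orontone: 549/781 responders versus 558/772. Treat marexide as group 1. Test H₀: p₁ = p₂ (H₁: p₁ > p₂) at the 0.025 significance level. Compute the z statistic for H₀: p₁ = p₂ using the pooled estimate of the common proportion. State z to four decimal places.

p̂₁ = 549/781 = 0.702945, p̂₂ = 558/772 = 0.722798.
Pooled p̂ = (549+558)/(781+772) = 1107/1553 = 0.712814.
SE = √(p̂(1−p̂)(1/n₁+1/n₂)) = √(0.712814·0.287186·0.00257575) = √(0.000527282) = 0.022963.
z = (0.702945 − 0.722798)/0.022963 = -0.019853/0.022963 = -0.8646.
p-value = P(Z > -0.865) ≈ 0.8064. With α = 0.025, fail to reject H₀.

z = -0.8646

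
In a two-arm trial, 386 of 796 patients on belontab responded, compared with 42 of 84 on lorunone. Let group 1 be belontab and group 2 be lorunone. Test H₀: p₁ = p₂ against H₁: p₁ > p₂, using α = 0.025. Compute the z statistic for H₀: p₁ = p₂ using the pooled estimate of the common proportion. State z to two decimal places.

p̂₁ = 386/796 = 0.4849, p̂₂ = 42/84 = 0.5000.
Pooled p̂ = (386+42)/(796+84) = 428/880 = 0.4864.
SE = √(0.249814 × 0.013161) = 0.0573.
z = (0.4849 − 0.5000)/0.0573 = -0.0151/0.0573 = -0.26.
p-value = P(Z > -0.263) ≈ 0.6037. With α = 0.025, fail to reject H₀.

z = -0.26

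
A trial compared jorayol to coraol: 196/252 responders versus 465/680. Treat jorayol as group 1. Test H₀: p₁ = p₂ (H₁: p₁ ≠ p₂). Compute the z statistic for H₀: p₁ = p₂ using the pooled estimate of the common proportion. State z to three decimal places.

p̂₁ = 196/252 = 0.777778, p̂₂ = 465/680 = 0.683824.
Pooled p̂ = (196+465)/(252+680) = 661/932 = 0.709227.
SE = √(0.206224 × 0.00543884) = 0.033491.
z = (0.777778 − 0.683824)/0.033491 = 0.093954/0.033491 = 2.805.
p-value = 2·P(Z > 2.805) ≈ 0.0050.

z = 2.805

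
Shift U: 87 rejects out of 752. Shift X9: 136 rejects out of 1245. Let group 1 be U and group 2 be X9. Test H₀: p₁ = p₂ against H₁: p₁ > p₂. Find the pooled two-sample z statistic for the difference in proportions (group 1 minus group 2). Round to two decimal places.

z = 0.44

p̂₁ = 87/752 ≈ 0.11569, p̂₂ = 136/1245 ≈ 0.10924.
Pooled p̂ = (87+136)/(752+1245) = 223/1997 = 0.11167.
SE = √(0.0991979 × 0.002133) = 0.01455.
z = (0.11569 − 0.10924)/0.01455 = 0.00645/0.01455 = 0.44.
p-value = P(Z > 0.444) ≈ 0.3286.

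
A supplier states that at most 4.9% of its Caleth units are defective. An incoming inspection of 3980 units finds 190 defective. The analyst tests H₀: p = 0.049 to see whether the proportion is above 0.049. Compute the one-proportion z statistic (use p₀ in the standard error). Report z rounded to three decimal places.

p̂ = 190/3980 ≈ 0.0477387.
Standard error under H₀: √(0.049×0.951/3980) = 0.0034217.
z = (0.0477387 − 0.049)/0.0034217 = -0.0012613/0.0034217 = -0.369.
p-value = P(Z > -0.369) ≈ 0.6438.

z = -0.369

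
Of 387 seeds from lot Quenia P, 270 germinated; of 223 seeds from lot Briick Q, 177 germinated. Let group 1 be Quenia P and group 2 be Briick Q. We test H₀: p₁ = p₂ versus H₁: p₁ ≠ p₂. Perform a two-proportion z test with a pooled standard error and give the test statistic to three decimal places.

z = -2.582

p̂₁ = 270/387 = 0.69767, p̂₂ = 177/223 = 0.79372.
Pooled p̂ = (270+177)/(387+223) = 447/610 = 0.73279.
SE = √(0.19581 × 0.00706828) = 0.03720.
z = (0.69767 − 0.79372)/0.03720 = -0.09605/0.03720 = -2.582.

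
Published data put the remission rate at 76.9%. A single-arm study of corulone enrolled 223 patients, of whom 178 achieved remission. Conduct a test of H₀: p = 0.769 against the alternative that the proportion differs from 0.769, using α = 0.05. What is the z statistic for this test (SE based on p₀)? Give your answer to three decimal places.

z = 1.035

p̂ = 178/223 = 0.79821.
SE = √(p₀(1−p₀)/n) = √(0.17764/223) = 0.02822.
z = (0.79821 − 0.769)/0.02822 = 0.02921/0.02822 = 1.035.
p-value = 2·P(Z > 1.035) ≈ 0.3008, so at α = 0.05 we fail to reject H₀.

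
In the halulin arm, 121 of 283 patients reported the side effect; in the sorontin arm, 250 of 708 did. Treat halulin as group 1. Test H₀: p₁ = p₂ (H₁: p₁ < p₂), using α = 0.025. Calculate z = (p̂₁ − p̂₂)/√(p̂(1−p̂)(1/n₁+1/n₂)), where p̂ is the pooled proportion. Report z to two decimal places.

z = 2.19

p̂₁ = 121/283 = 0.4276, p̂₂ = 250/708 = 0.3531.
Pooled p̂ = (121+250)/(283+708) = 371/991 = 0.3744.
SE = √(p̂(1−p̂)(1/n₁+1/n₂)) = √(0.3744·0.6256·0.004946) = √(0.00115844) = 0.0340.
z = (0.4276 − 0.3531)/0.0340 = 0.0745/0.0340 = 2.19.
p-value = P(Z < 2.188) ≈ 0.9856. With α = 0.025, fail to reject H₀.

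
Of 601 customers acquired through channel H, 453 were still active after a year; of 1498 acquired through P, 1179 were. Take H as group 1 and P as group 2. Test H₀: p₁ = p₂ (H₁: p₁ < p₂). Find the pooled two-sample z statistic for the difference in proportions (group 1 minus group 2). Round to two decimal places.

z = -1.66

p̂₁ = 453/601 ≈ 0.7537, p̂₂ = 1179/1498 ≈ 0.7870.
Pooled p̂ = (453+1179)/(601+1498) = 1632/2099 = 0.7775.
SE = √(p̂(1−p̂)(1/n₁+1/n₂)) = √(0.7775·0.2225·0.00233145) = √(0.000403309) = 0.0201.
z = (0.7537 − 0.7870)/0.0201 = -0.0333/0.0201 = -1.66.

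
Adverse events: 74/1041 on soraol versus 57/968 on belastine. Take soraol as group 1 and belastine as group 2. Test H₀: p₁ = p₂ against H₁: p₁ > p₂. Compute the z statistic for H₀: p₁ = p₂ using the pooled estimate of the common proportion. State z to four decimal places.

p̂₁ = 74/1041 ≈ 0.071085, p̂₂ = 57/968 ≈ 0.058884.
Pooled p̂ = (74+57)/(1041+968) = 131/2009 = 0.065207.
SE = √(p̂(1−p̂)(1/n₁+1/n₂)) = √(0.065207·0.934793·0.00199367) = √(0.000121524) = 0.011024.
z = (0.071085 − 0.058884)/0.011024 = 0.012201/0.011024 = 1.1068.
p-value = P(Z > 1.107) ≈ 0.1342.

z = 1.1068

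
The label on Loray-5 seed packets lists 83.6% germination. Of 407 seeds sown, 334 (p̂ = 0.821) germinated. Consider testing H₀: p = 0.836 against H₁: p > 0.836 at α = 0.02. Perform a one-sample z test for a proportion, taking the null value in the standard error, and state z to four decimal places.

z = -0.8369

p̂ = 334/407 = 0.820639.
Standard error under H₀: √(0.836×0.164/407) = 0.018354.
z = (0.820639 − 0.836)/0.018354 = -0.015361/0.018354 = -0.8369.
p-value = P(Z > -0.837) ≈ 0.7987. With α = 0.02, fail to reject H₀.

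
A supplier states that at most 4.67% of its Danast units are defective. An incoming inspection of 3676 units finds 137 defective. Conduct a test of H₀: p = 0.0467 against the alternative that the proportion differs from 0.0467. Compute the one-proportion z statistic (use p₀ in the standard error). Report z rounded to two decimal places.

z = -2.71

p̂ = 137/3676 = 0.03727.
SE = √(p₀(1−p₀)/n) = √(0.044519/3676) = 0.00348.
z = (0.03727 − 0.0467)/0.00348 = -0.00943/0.00348 = -2.71.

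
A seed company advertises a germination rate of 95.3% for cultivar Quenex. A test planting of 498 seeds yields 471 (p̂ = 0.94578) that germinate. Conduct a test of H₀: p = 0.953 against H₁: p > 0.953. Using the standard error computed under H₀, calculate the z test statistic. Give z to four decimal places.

z = -0.7610

p̂ = 471/498 ≈ 0.945783.
SE = √(p₀(1−p₀)/n) = √(0.044791/498) = 0.009484.
z = (0.945783 − 0.953)/0.009484 = -0.007217/0.009484 = -0.7610.
p-value = P(Z > -0.761) ≈ 0.7767.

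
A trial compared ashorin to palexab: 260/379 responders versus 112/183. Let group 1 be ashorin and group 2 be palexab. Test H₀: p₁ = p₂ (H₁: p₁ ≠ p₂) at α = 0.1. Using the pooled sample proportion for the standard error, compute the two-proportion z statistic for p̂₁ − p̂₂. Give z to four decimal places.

z = 1.7376

p̂₁ = 260/379 = 0.686016, p̂₂ = 112/183 = 0.612022.
Pooled p̂ = (260+112)/(379+183) = 372/562 = 0.661922.
SE = √(0.223781 × 0.008103) = 0.042583.
z = (0.686016 − 0.612022)/0.042583 = 0.073994/0.042583 = 1.7376.
Two-sided p-value ≈ 2·Φ(−1.738) = 0.0823; since p < α = 0.1, reject H₀.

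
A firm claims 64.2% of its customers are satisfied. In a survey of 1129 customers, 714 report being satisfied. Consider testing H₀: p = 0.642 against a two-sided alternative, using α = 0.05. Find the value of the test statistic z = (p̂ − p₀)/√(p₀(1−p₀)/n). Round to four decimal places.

p̂ = 714/1129 = 0.632418.
Standard error under H₀: √(0.642×0.358/1129) = 0.014268.
z = (0.632418 − 0.642)/0.014268 = -0.009582/0.014268 = -0.6716.
Two-sided p-value ≈ 2·Φ(−0.672) = 0.5019; since p > α = 0.05, fail to reject H₀.

z = -0.6716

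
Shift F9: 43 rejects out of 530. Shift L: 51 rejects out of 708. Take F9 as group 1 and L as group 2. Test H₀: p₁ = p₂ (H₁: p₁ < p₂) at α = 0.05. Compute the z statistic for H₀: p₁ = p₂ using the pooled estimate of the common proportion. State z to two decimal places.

p̂₁ = 43/530 = 0.0811, p̂₂ = 51/708 = 0.0720.
Pooled p̂ = (43+51)/(530+708) = 94/1238 = 0.0759.
SE = √(p̂(1−p̂)(1/n₁+1/n₂)) = √(0.0759·0.9241·0.00329922) = √(0.000231486) = 0.0152.
z = (0.0811 − 0.0720)/0.0152 = 0.0091/0.0152 = 0.60.
p-value = P(Z < 0.598) ≈ 0.7251, so at α = 0.05 we fail to reject H₀.

z = 0.60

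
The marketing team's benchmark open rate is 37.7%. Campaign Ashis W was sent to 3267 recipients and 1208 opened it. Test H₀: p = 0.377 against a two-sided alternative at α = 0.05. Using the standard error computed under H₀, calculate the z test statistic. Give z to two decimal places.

z = -0.85

p̂ = 1208/3267 = 0.3698.
SE = √(p₀(1−p₀)/n) = √(0.23487/3267) = 0.0085.
z = (0.3698 − 0.377)/0.0085 = -0.0072/0.0085 = -0.85.
Two-sided p-value ≈ 2·Φ(−0.854) = 0.3931; since p > α = 0.05, fail to reject H₀.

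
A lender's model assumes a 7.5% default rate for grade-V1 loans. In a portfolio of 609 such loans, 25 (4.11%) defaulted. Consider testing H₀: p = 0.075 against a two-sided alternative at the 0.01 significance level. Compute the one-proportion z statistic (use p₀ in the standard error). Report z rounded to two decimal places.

z = -3.18

p̂ = 25/609 ≈ 0.04105.
Under H₀, SE = √(0.075·0.925/609) = √(0.000113916) = 0.01067.
z = (0.04105 − 0.075)/0.01067 = -0.03395/0.01067 = -3.18.
p-value = 2·P(Z > 3.181) ≈ 0.0015. With α = 0.01, reject H₀.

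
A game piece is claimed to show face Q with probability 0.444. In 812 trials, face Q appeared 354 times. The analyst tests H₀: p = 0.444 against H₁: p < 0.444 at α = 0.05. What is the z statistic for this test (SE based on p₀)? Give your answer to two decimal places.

p̂ = 354/812 = 0.4360.
Under H₀, SE = √(0.444·0.556/812) = √(0.00030402) = 0.0174.
z = (0.4360 − 0.444)/0.0174 = -0.0080/0.0174 = -0.46.
p-value = P(Z < -0.461) ≈ 0.3224, so at α = 0.05 we fail to reject H₀.

z = -0.46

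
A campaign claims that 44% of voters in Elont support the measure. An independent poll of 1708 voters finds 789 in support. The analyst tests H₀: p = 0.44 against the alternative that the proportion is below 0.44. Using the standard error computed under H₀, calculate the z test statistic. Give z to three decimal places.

p̂ = 789/1708 = 0.46194.
SE = √(p₀(1−p₀)/n) = √(0.2464/1708) = 0.01201.
z = (0.46194 − 0.44)/0.01201 = 0.02194/0.01201 = 1.827.

z = 1.827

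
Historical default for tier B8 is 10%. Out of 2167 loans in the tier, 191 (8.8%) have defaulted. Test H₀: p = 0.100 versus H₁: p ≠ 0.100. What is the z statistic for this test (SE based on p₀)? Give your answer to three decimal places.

p̂ = 191/2167 ≈ 0.088140.
Standard error under H₀: √(0.1×0.9/2167) = 0.006445.
z = (0.088140 − 0.1)/0.006445 = -0.011860/0.006445 = -1.840.

z = -1.840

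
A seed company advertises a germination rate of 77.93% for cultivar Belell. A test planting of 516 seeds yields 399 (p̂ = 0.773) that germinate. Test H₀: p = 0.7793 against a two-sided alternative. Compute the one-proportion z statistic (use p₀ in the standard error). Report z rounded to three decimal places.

z = -0.331

p̂ = 399/516 ≈ 0.77326.
SE = √(p₀(1−p₀)/n) = √(0.17199/516) = 0.01826.
z = (0.77326 − 0.7793)/0.01826 = -0.00604/0.01826 = -0.331.
p-value = 2·P(Z > 0.331) ≈ 0.7406.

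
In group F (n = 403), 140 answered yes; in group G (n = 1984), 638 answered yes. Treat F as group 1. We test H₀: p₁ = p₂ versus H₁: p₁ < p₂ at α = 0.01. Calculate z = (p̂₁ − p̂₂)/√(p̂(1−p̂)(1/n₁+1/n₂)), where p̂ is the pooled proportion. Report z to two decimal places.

p̂₁ = 140/403 ≈ 0.3474, p̂₂ = 638/1984 ≈ 0.3216.
Pooled p̂ = (140+638)/(403+1984) = 778/2387 = 0.3259.
SE = √(0.2197 × 0.00298542) = 0.0256.
z = (0.3474 − 0.3216)/0.0256 = 0.0258/0.0256 = 1.01.
p-value = P(Z < 1.008) ≈ 0.8433; since p > α = 0.01, fail to reject H₀.

z = 1.01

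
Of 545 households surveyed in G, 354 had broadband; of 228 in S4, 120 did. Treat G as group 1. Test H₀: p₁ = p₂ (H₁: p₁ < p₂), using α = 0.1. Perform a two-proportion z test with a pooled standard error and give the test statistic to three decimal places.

p̂₁ = 354/545 ≈ 0.64954, p̂₂ = 120/228 ≈ 0.52632.
Pooled p̂ = (354+120)/(545+228) = 474/773 = 0.61320.
SE = √(p̂(1−p̂)(1/n₁+1/n₂)) = √(0.61320·0.38680·0.00622083) = √(0.0014755) = 0.03841.
z = (0.64954 − 0.52632)/0.03841 = 0.12322/0.03841 = 3.208.
p-value = P(Z < 3.208) ≈ 0.9993. With α = 0.1, fail to reject H₀.

z = 3.208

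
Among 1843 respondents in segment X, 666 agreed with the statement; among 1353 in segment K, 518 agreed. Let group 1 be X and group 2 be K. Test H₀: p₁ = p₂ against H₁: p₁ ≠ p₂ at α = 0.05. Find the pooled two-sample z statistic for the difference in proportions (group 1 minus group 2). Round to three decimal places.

z = -1.243

p̂₁ = 666/1843 = 0.361367, p̂₂ = 518/1353 = 0.382853.
Pooled p̂ = (666+518)/(1843+1353) = 1184/3196 = 0.370463.
SE = √(p̂(1−p̂)(1/n₁+1/n₂)) = √(0.370463·0.629537·0.00128169) = √(0.000298916) = 0.017289.
z = (0.361367 − 0.382853)/0.017289 = -0.021486/0.017289 = -1.243.
Two-sided p-value ≈ 2·Φ(−1.243) = 0.2140. With α = 0.05, fail to reject H₀.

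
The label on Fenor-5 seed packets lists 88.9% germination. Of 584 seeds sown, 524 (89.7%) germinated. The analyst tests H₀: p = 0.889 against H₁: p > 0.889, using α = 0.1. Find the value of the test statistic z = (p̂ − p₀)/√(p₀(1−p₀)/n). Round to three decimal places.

z = 0.635

p̂ = 524/584 ≈ 0.89726.
SE = √(p₀(1−p₀)/n) = √(0.098679/584) = 0.01300.
z = (0.89726 − 0.889)/0.01300 = 0.00826/0.01300 = 0.635.
p-value = P(Z > 0.635) ≈ 0.2626. With α = 0.1, fail to reject H₀.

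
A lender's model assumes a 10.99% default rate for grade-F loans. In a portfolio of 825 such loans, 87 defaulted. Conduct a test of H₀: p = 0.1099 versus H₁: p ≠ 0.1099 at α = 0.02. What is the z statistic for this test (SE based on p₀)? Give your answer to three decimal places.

p̂ = 87/825 = 0.105455.
SE = √(p₀(1−p₀)/n) = √(0.097822/825) = 0.010889.
z = (0.105455 − 0.1099)/0.010889 = -0.004445/0.010889 = -0.408.
Two-sided p-value ≈ 2·Φ(−0.408) = 0.6831, so at α = 0.02 we fail to reject H₀.

z = -0.408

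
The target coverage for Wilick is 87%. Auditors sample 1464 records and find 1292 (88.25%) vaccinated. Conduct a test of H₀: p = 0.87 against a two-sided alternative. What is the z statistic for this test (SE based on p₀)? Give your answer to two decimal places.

z = 1.42

p̂ = 1292/1464 ≈ 0.8825.
SE = √(p₀(1−p₀)/n) = √(0.1131/1464) = 0.0088.
z = (0.8825 − 0.87)/0.0088 = 0.0125/0.0088 = 1.42.
p-value = 2·P(Z > 1.424) ≈ 0.1545.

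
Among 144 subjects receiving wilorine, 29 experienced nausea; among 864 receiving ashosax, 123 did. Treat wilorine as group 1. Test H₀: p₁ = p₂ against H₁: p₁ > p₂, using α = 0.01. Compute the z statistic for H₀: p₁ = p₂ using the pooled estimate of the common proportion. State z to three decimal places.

p̂₁ = 29/144 = 0.20139, p̂₂ = 123/864 = 0.14236.
Pooled p̂ = (29+123)/(144+864) = 152/1008 = 0.15079.
SE = √(p̂(1−p̂)(1/n₁+1/n₂)) = √(0.15079·0.84921·0.00810185) = √(0.00103748) = 0.03221.
z = (0.20139 − 0.14236)/0.03221 = 0.05903/0.03221 = 1.833.
p-value = P(Z > 1.833) ≈ 0.0334, so at α = 0.01 we fail to reject H₀.

z = 1.833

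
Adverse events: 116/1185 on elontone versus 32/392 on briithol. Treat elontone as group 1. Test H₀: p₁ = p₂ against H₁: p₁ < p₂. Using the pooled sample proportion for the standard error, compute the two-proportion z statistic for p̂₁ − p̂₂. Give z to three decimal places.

z = 0.957

p̂₁ = 116/1185 ≈ 0.09789, p̂₂ = 32/392 ≈ 0.08163.
Pooled p̂ = (116+32)/(1185+392) = 148/1577 = 0.09385.
SE = √(p̂(1−p̂)(1/n₁+1/n₂)) = √(0.09385·0.90615·0.0033949) = √(0.000288707) = 0.01699.
z = (0.09789 − 0.08163)/0.01699 = 0.01626/0.01699 = 0.957.
p-value = P(Z < 0.957) ≈ 0.8307.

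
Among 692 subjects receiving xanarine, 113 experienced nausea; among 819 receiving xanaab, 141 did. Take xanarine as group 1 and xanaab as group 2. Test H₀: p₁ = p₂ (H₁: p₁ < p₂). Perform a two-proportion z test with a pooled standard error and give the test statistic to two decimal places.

z = -0.46

p̂₁ = 113/692 ≈ 0.1633, p̂₂ = 141/819 ≈ 0.1722.
Pooled p̂ = (113+141)/(692+819) = 254/1511 = 0.1681.
SE = √(p̂(1−p̂)(1/n₁+1/n₂)) = √(0.1681·0.8319·0.00266609) = √(0.000372833) = 0.0193.
z = (0.1633 − 0.1722)/0.0193 = -0.0089/0.0193 = -0.46.
p-value = P(Z < -0.459) ≈ 0.3231.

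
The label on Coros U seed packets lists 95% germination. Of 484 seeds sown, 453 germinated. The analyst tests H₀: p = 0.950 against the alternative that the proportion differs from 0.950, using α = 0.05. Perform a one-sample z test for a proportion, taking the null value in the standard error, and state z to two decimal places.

p̂ = 453/484 ≈ 0.93595.
Standard error under H₀: √(0.95×0.05/484) = 0.00991.
z = (0.93595 − 0.95)/0.00991 = -0.01405/0.00991 = -1.42.
Two-sided p-value ≈ 2·Φ(−1.418) = 0.1561; since p > α = 0.05, fail to reject H₀.

z = -1.42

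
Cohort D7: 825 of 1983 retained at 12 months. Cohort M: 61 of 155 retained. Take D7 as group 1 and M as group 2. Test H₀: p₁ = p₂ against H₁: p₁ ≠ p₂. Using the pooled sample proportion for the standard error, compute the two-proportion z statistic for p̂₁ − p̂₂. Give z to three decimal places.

p̂₁ = 825/1983 = 0.41604, p̂₂ = 61/155 = 0.39355.
Pooled p̂ = (825+61)/(1983+155) = 886/2138 = 0.41441.
SE = √(p̂(1−p̂)(1/n₁+1/n₂)) = √(0.41441·0.58559·0.0069559) = √(0.00168801) = 0.04109.
z = (0.41604 − 0.39355)/0.04109 = 0.02249/0.04109 = 0.547.

z = 0.547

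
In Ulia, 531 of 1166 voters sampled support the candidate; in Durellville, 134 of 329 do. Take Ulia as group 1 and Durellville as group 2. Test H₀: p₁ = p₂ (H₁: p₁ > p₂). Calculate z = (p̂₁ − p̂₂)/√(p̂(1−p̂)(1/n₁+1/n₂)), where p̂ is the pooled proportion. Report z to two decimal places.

z = 1.55

p̂₁ = 531/1166 ≈ 0.4554, p̂₂ = 134/329 ≈ 0.4073.
Pooled p̂ = (531+134)/(1166+329) = 665/1495 = 0.4448.
SE = √(0.246955 × 0.00389715) = 0.0310.
z = (0.4554 − 0.4073)/0.0310 = 0.0481/0.0310 = 1.55.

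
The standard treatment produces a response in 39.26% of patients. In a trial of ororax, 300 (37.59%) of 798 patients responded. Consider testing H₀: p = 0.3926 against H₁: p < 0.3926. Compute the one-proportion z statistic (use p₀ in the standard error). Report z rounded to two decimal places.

z = -0.96

p̂ = 300/798 = 0.37594.
SE = √(p₀(1−p₀)/n) = √(0.23847/798) = 0.01729.
z = (0.37594 − 0.3926)/0.01729 = -0.01666/0.01729 = -0.96.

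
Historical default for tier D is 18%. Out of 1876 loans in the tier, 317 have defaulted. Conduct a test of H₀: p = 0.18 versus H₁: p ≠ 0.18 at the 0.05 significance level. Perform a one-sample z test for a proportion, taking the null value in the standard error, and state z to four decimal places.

z = -1.2428

p̂ = 317/1876 ≈ 0.1689765.
SE = √(p₀(1−p₀)/n) = √(0.1476/1876) = 0.0088701.
z = (0.1689765 − 0.18)/0.0088701 = -0.0110235/0.0088701 = -1.2428.
p-value = 2·P(Z > 1.243) ≈ 0.2140, so at α = 0.05 we fail to reject H₀.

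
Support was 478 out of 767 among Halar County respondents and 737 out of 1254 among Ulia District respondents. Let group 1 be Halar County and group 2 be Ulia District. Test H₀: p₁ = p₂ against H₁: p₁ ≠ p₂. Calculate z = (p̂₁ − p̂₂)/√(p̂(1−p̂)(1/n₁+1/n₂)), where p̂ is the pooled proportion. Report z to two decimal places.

p̂₁ = 478/767 = 0.6232, p̂₂ = 737/1254 = 0.5877.
Pooled p̂ = (478+737)/(767+1254) = 1215/2021 = 0.6012.
SE = √(p̂(1−p̂)(1/n₁+1/n₂)) = √(0.6012·0.3988·0.00210123) = √(0.000503793) = 0.0224.
z = (0.6232 − 0.5877)/0.0224 = 0.0355/0.0224 = 1.58.
p-value = 2·P(Z > 1.581) ≈ 0.1139.

z = 1.58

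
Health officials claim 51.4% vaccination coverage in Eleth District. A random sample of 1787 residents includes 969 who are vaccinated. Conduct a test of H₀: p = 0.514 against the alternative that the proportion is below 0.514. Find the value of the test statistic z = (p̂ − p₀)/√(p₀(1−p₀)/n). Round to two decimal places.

z = 2.39

p̂ = 969/1787 ≈ 0.5422.
Standard error under H₀: √(0.514×0.486/1787) = 0.0118.
z = (0.5422 − 0.514)/0.0118 = 0.0282/0.0118 = 2.39.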